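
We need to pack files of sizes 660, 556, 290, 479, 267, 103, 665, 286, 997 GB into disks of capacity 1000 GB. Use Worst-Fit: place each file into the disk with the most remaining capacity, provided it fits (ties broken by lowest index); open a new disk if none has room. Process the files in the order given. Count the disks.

5 disks

Put 660 GB in disk 1; 340 GB remain.
Put 556 GB in disk 2; 444 GB remain.
Put 290 GB in disk 2; 154 GB remain.
Put 479 GB in disk 3; 521 GB remain.
Put 267 GB in disk 3; 254 GB remain.
Put 103 GB in disk 1; 237 GB remain.
Put 665 GB in disk 4; 335 GB remain.
Put 286 GB in disk 4; 49 GB remain.
Put 997 GB in disk 5; 3 GB remain.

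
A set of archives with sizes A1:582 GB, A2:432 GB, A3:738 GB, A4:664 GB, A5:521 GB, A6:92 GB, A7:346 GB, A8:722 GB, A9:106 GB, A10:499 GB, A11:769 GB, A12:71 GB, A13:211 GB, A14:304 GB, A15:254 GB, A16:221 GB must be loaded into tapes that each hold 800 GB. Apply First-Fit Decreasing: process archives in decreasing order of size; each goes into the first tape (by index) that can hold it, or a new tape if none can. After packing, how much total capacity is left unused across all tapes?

668

Sorted descending: 769, 738, 722, 664, 582, 521, 499, 432, 346, 304, 254, 221, 211, 106, 92, 71.
Put 769 GB in tape 1; 31 GB remain.
Put 738 GB in tape 2; 62 GB remain.
Put 722 GB in tape 3; 78 GB remain.
Put 664 GB in tape 4; 136 GB remain.
Put 582 GB in tape 5; 218 GB remain.
Put 521 GB in tape 6; 279 GB remain.
Put 499 GB in tape 7; 301 GB remain.
Put 432 GB in tape 8; 368 GB remain.
Put 346 GB in tape 8; 22 GB remain.
Put 304 GB in tape 9; 496 GB remain.
Put 254 GB in tape 6; 25 GB remain.
Put 221 GB in tape 7; 80 GB remain.
Put 211 GB in tape 5; 7 GB remain.
Put 106 GB in tape 4; 30 GB remain.
Put 92 GB in tape 9; 404 GB remain.
Put 71 GB in tape 3; 7 GB remain.
9 tapes × 800 GB = 7200 GB; used 6532 GB; unused 668 GB.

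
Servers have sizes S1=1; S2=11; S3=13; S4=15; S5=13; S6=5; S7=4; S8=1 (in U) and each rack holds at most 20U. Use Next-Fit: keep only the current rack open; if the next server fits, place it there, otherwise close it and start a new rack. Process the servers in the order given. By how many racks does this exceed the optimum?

Next-Fit: [1,11] [13] [15] [13,5] [4,1] → 5 racks.
Total size 63U; any packing needs at least ⌈63/20⌉ = 4 racks.
An optimal packing achieves that bound: [15,5] [13,4,1,1] [13] [11] → 4 racks.
Excess: 5 − 4 = 1.

1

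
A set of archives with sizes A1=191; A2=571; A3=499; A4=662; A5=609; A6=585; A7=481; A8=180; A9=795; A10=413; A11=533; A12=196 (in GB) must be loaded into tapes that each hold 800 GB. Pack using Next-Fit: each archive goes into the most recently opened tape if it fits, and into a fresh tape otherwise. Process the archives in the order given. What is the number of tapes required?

Put A1 (191 GB) in tape 1; 609 GB remain.
Put A2 (571 GB) in tape 1; 38 GB remain.
Put A3 (499 GB) in tape 2; 301 GB remain.
Put A4 (662 GB) in tape 3; 138 GB remain.
Put A5 (609 GB) in tape 4; 191 GB remain.
Put A6 (585 GB) in tape 5; 215 GB remain.
Put A7 (481 GB) in tape 6; 319 GB remain.
Put A8 (180 GB) in tape 6; 139 GB remain.
Put A9 (795 GB) in tape 7; 5 GB remain.
Put A10 (413 GB) in tape 8; 387 GB remain.
Put A11 (533 GB) in tape 9; 267 GB remain.
Put A12 (196 GB) in tape 9; 71 GB remain.

9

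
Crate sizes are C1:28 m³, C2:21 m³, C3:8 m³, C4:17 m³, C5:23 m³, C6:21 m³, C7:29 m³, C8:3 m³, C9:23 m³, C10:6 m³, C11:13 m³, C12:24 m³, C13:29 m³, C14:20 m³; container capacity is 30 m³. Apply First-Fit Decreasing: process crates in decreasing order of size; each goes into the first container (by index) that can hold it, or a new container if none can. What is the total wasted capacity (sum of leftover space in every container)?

35

Sorted descending: 29, 29, 28, 24, 23, 23, 21, 21, 20, 17, 13, 8, 6, 3.
Put 29 m³ in container 1; 1 m³ remain.
Put 29 m³ in container 2; 1 m³ remain.
Put 28 m³ in container 3; 2 m³ remain.
Put 24 m³ in container 4; 6 m³ remain.
Put 23 m³ in container 5; 7 m³ remain.
Put 23 m³ in container 6; 7 m³ remain.
Put 21 m³ in container 7; 9 m³ remain.
Put 21 m³ in container 8; 9 m³ remain.
Put 20 m³ in container 9; 10 m³ remain.
Put 17 m³ in container 10; 13 m³ remain.
Put 13 m³ in container 10; 0 m³ remain.
Put 8 m³ in container 7; 1 m³ remain.
Put 6 m³ in container 4; 0 m³ remain.
Put 3 m³ in container 5; 4 m³ remain.
10 containers × 30 m³ = 300 m³; used 265 m³; unused 35 m³.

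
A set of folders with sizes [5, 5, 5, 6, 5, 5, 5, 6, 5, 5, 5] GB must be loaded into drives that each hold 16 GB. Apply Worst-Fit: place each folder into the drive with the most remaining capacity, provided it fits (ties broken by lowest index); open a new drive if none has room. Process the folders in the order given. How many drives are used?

4 drives

5 GB → drive 1 (remaining 11 GB)
5 GB → drive 1 (remaining 6 GB)
5 GB → drive 1 (remaining 1 GB)
6 GB → drive 2 (remaining 10 GB)
5 GB → drive 2 (remaining 5 GB)
5 GB → drive 2 (remaining 0 GB)
5 GB → drive 3 (remaining 11 GB)
6 GB → drive 3 (remaining 5 GB)
5 GB → drive 3 (remaining 0 GB)
5 GB → drive 4 (remaining 11 GB)
5 GB → drive 4 (remaining 6 GB)
Final drives: [5,5,5] [6,5,5] [5,6,5] [5,5].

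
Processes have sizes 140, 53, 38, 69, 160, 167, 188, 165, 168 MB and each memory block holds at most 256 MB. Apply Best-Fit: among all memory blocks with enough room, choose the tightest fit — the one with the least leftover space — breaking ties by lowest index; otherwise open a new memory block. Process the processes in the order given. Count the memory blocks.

6 memory blocks

140 MB → memory block 1 (remaining 116 MB)
53 MB → memory block 1 (remaining 63 MB)
38 MB → memory block 1 (remaining 25 MB)
69 MB → memory block 2 (remaining 187 MB)
160 MB → memory block 2 (remaining 27 MB)
167 MB → memory block 3 (remaining 89 MB)
188 MB → memory block 4 (remaining 68 MB)
165 MB → memory block 5 (remaining 91 MB)
168 MB → memory block 6 (remaining 88 MB)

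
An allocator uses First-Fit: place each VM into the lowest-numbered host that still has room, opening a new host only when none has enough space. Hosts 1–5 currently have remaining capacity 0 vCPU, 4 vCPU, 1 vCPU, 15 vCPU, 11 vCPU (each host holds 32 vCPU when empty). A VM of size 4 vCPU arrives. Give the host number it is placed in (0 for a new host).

Hosts with room: host 2 (4 vCPU), host 4 (15 vCPU), host 5 (11 vCPU).
The first with room is host 2.

2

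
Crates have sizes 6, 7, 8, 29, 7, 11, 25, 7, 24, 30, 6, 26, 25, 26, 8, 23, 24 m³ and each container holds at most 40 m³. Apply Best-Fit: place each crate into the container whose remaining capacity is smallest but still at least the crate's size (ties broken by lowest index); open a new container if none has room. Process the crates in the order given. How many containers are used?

10

6 m³ → container 1 (remaining 34 m³)
7 m³ → container 1 (remaining 27 m³)
8 m³ → container 1 (remaining 19 m³)
29 m³ → container 2 (remaining 11 m³)
7 m³ → container 2 (remaining 4 m³)
11 m³ → container 1 (remaining 8 m³)
25 m³ → container 3 (remaining 15 m³)
7 m³ → container 1 (remaining 1 m³)
24 m³ → container 4 (remaining 16 m³)
30 m³ → container 5 (remaining 10 m³)
6 m³ → container 5 (remaining 4 m³)
26 m³ → container 6 (remaining 14 m³)
25 m³ → container 7 (remaining 15 m³)
26 m³ → container 8 (remaining 14 m³)
8 m³ → container 6 (remaining 6 m³)
23 m³ → container 9 (remaining 17 m³)
24 m³ → container 10 (remaining 16 m³)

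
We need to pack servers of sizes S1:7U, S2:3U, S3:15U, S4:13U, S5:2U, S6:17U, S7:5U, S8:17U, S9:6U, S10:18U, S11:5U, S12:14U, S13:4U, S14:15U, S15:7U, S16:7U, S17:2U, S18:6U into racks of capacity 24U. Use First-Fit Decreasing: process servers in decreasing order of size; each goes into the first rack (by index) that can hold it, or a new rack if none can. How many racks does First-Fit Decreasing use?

7 racks

Sorted descending: 18, 17, 17, 15, 15, 14, 13, 7, 7, 7, 6, 6, 5, 5, 4, 3, 2, 2.
rack 1: place 18U, 6U left
rack 2: place 17U, 7U left
rack 3: place 17U, 7U left
rack 4: place 15U, 9U left
rack 5: place 15U, 9U left
rack 6: place 14U, 10U left
rack 7: place 13U, 11U left
rack 2: place 7U, 0U left
rack 3: place 7U, 0U left
rack 4: place 7U, 2U left
rack 1: place 6U, 0U left
rack 5: place 6U, 3U left
rack 6: place 5U, 5U left
rack 6: place 5U, 0U left
rack 7: place 4U, 7U left
rack 5: place 3U, 0U left
rack 4: place 2U, 0U left
rack 7: place 2U, 5U left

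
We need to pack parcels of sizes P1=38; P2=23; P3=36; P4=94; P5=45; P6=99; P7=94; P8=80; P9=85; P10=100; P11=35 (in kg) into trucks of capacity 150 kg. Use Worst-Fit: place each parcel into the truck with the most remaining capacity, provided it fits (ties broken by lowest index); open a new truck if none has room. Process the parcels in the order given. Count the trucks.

P1 (38 kg) → truck 1 (remaining 112 kg)
P2 (23 kg) → truck 1 (remaining 89 kg)
P3 (36 kg) → truck 1 (remaining 53 kg)
P4 (94 kg) → truck 2 (remaining 56 kg)
P5 (45 kg) → truck 2 (remaining 11 kg)
P6 (99 kg) → truck 3 (remaining 51 kg)
P7 (94 kg) → truck 4 (remaining 56 kg)
P8 (80 kg) → truck 5 (remaining 70 kg)
P9 (85 kg) → truck 6 (remaining 65 kg)
P10 (100 kg) → truck 7 (remaining 50 kg)
P11 (35 kg) → truck 5 (remaining 35 kg)
Final trucks: [38,23,36] [94,45] [99] [94] [80,35] [85] [100].

7 trucks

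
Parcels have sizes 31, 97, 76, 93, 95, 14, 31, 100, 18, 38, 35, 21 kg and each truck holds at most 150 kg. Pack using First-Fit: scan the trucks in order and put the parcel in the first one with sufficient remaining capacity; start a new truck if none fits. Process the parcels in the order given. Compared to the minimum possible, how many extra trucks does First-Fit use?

First-Fit: [31,97,14] [76,31,18,21] [93,38] [95,35] [100] → 5 trucks.
Total size 649 kg; any packing needs at least ⌈649/150⌉ = 5 trucks.
So 5 is already optimal.

0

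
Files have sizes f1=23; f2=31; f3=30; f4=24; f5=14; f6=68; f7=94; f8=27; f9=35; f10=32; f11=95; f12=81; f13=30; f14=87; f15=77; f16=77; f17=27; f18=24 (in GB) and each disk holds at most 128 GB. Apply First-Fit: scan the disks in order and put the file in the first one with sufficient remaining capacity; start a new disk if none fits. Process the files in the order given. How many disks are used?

Put f1 (23 GB) in disk 1; 105 GB remain.
Put f2 (31 GB) in disk 1; 74 GB remain.
Put f3 (30 GB) in disk 1; 44 GB remain.
Put f4 (24 GB) in disk 1; 20 GB remain.
Put f5 (14 GB) in disk 1; 6 GB remain.
Put f6 (68 GB) in disk 2; 60 GB remain.
Put f7 (94 GB) in disk 3; 34 GB remain.
Put f8 (27 GB) in disk 2; 33 GB remain.
Put f9 (35 GB) in disk 4; 93 GB remain.
Put f10 (32 GB) in disk 2; 1 GB remain.
Put f11 (95 GB) in disk 5; 33 GB remain.
Put f12 (81 GB) in disk 4; 12 GB remain.
Put f13 (30 GB) in disk 3; 4 GB remain.
Put f14 (87 GB) in disk 6; 41 GB remain.
Put f15 (77 GB) in disk 7; 51 GB remain.
Put f16 (77 GB) in disk 8; 51 GB remain.
Put f17 (27 GB) in disk 5; 6 GB remain.
Put f18 (24 GB) in disk 6; 17 GB remain.

8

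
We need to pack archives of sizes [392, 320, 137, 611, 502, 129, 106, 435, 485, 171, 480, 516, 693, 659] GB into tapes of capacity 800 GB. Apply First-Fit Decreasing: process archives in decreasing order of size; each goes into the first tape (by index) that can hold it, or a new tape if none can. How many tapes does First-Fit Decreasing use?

Sorted descending: 693, 659, 611, 516, 502, 485, 480, 435, 392, 320, 171, 137, 129, 106.
Put 693 GB in tape 1; 107 GB remain.
Put 659 GB in tape 2; 141 GB remain.
Put 611 GB in tape 3; 189 GB remain.
Put 516 GB in tape 4; 284 GB remain.
Put 502 GB in tape 5; 298 GB remain.
Put 485 GB in tape 6; 315 GB remain.
Put 480 GB in tape 7; 320 GB remain.
Put 435 GB in tape 8; 365 GB remain.
Put 392 GB in tape 9; 408 GB remain.
Put 320 GB in tape 7; 0 GB remain.
Put 171 GB in tape 3; 18 GB remain.
Put 137 GB in tape 2; 4 GB remain.
Put 129 GB in tape 4; 155 GB remain.
Put 106 GB in tape 1; 1 GB remain.

9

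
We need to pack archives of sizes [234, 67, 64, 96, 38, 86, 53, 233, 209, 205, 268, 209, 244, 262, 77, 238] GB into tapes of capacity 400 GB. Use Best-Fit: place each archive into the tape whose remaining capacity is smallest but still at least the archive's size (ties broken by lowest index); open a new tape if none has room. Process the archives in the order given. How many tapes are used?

10 tapes

tape 1: place 234 GB, 166 GB left
tape 1: place 67 GB, 99 GB left
tape 1: place 64 GB, 35 GB left
tape 2: place 96 GB, 304 GB left
tape 2: place 38 GB, 266 GB left
tape 2: place 86 GB, 180 GB left
tape 2: place 53 GB, 127 GB left
tape 3: place 233 GB, 167 GB left
tape 4: place 209 GB, 191 GB left
tape 5: place 205 GB, 195 GB left
tape 6: place 268 GB, 132 GB left
tape 7: place 209 GB, 191 GB left
tape 8: place 244 GB, 156 GB left
tape 9: place 262 GB, 138 GB left
tape 2: place 77 GB, 50 GB left
tape 10: place 238 GB, 162 GB left
Final tapes: [234,67,64] [96,38,86,53,77] [233] [209] [205] [268] [209] [244] [262] [238].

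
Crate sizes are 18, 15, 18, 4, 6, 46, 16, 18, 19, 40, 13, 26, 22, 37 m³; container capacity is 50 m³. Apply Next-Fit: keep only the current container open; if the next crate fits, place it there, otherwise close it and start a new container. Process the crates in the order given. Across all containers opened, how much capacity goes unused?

18 m³ → container 1 (remaining 32 m³)
15 m³ → container 1 (remaining 17 m³)
18 m³ → container 2 (remaining 32 m³)
4 m³ → container 2 (remaining 28 m³)
6 m³ → container 2 (remaining 22 m³)
46 m³ → container 3 (remaining 4 m³)
16 m³ → container 4 (remaining 34 m³)
18 m³ → container 4 (remaining 16 m³)
19 m³ → container 5 (remaining 31 m³)
40 m³ → container 6 (remaining 10 m³)
13 m³ → container 7 (remaining 37 m³)
26 m³ → container 7 (remaining 11 m³)
22 m³ → container 8 (remaining 28 m³)
37 m³ → container 9 (remaining 13 m³)
9 containers × 50 m³ = 450 m³; used 298 m³; unused 152 m³.

152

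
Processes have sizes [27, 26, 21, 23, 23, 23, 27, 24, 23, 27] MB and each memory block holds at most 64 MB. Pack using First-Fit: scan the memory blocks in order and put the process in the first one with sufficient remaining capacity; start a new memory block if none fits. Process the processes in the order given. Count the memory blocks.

5 memory blocks

27 MB → memory block 1 (remaining 37 MB)
26 MB → memory block 1 (remaining 11 MB)
21 MB → memory block 2 (remaining 43 MB)
23 MB → memory block 2 (remaining 20 MB)
23 MB → memory block 3 (remaining 41 MB)
23 MB → memory block 3 (remaining 18 MB)
27 MB → memory block 4 (remaining 37 MB)
24 MB → memory block 4 (remaining 13 MB)
23 MB → memory block 5 (remaining 41 MB)
27 MB → memory block 5 (remaining 14 MB)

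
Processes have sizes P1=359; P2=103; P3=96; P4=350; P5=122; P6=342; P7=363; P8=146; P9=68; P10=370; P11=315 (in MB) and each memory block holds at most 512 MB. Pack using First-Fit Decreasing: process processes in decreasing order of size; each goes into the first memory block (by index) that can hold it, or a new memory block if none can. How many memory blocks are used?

6

Sorted descending: 370, 363, 359, 350, 342, 315, 146, 122, 103, 96, 68.
Put 370 MB in memory block 1; 142 MB remain.
Put 363 MB in memory block 2; 149 MB remain.
Put 359 MB in memory block 3; 153 MB remain.
Put 350 MB in memory block 4; 162 MB remain.
Put 342 MB in memory block 5; 170 MB remain.
Put 315 MB in memory block 6; 197 MB remain.
Put 146 MB in memory block 2; 3 MB remain.
Put 122 MB in memory block 1; 20 MB remain.
Put 103 MB in memory block 3; 50 MB remain.
Put 96 MB in memory block 4; 66 MB remain.
Put 68 MB in memory block 5; 102 MB remain.
Final memory blocks: [370,122] [363,146] [359,103] [350,96] [342,68] [315].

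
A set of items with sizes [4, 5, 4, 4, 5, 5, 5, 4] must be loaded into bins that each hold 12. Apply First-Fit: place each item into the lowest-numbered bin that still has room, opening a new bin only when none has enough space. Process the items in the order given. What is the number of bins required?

bin 1: place 4, 8 left
bin 1: place 5, 3 left
bin 2: place 4, 8 left
bin 2: place 4, 4 left
bin 3: place 5, 7 left
bin 3: place 5, 2 left
bin 4: place 5, 7 left
bin 2: place 4, 0 left

4 bins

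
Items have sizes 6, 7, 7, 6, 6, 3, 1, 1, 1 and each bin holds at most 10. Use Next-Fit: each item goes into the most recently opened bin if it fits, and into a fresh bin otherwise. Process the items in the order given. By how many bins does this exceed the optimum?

Next-Fit: [6] [7] [7] [6] [6,3,1] [1,1] → 6 bins.
5 items exceed 5 (half the capacity), and no two of those can share a bin, so at least 5 bins are needed.
An optimal packing achieves that bound: [7,3] [7,1,1,1] [6] [6] [6] → 5 bins.
Excess: 6 − 5 = 1.

1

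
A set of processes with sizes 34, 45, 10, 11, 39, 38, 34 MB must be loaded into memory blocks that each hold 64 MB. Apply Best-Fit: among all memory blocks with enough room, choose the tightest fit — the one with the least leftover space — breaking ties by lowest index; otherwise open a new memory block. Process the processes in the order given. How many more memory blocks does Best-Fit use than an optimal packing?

Best-Fit: [34,11] [45,10] [39] [38] [34] → 5 memory blocks.
5 processes exceed 32 MB (half the capacity), and no two of those can share a memory block, so at least 5 memory blocks are needed.
So 5 is already optimal.

0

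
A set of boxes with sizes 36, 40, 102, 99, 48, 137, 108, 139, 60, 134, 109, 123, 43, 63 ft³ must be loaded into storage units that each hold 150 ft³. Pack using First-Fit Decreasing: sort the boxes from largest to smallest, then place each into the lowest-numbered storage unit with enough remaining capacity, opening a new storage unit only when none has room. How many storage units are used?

Sorted descending: 139, 137, 134, 123, 109, 108, 102, 99, 63, 60, 48, 43, 40, 36.
storage unit 1: place 139 ft³, 11 ft³ left
storage unit 2: place 137 ft³, 13 ft³ left
storage unit 3: place 134 ft³, 16 ft³ left
storage unit 4: place 123 ft³, 27 ft³ left
storage unit 5: place 109 ft³, 41 ft³ left
storage unit 6: place 108 ft³, 42 ft³ left
storage unit 7: place 102 ft³, 48 ft³ left
storage unit 8: place 99 ft³, 51 ft³ left
storage unit 9: place 63 ft³, 87 ft³ left
storage unit 9: place 60 ft³, 27 ft³ left
storage unit 7: place 48 ft³, 0 ft³ left
storage unit 8: place 43 ft³, 8 ft³ left
storage unit 5: place 40 ft³, 1 ft³ left
storage unit 6: place 36 ft³, 6 ft³ left
Final storage units: [139] [137] [134] [123] [109,40] [108,36] [102,48] [99,43] [63,60].

9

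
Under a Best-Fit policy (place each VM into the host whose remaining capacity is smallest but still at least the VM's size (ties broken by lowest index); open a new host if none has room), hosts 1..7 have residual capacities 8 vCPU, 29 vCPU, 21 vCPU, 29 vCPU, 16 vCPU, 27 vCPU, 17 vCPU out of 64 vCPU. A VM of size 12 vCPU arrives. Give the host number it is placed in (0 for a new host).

5

Hosts with room: host 2 (29 vCPU), host 3 (21 vCPU), host 4 (29 vCPU), host 5 (16 vCPU), host 6 (27 vCPU), host 7 (17 vCPU).
Tightest fit is host 5 with 16 vCPU free.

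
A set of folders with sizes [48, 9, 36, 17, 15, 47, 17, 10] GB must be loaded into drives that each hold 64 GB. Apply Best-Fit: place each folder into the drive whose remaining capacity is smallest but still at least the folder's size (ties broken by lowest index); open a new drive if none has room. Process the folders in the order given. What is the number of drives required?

4

drive 1: place 48 GB, 16 GB left
drive 1: place 9 GB, 7 GB left
drive 2: place 36 GB, 28 GB left
drive 2: place 17 GB, 11 GB left
drive 3: place 15 GB, 49 GB left
drive 3: place 47 GB, 2 GB left
drive 4: place 17 GB, 47 GB left
drive 2: place 10 GB, 1 GB left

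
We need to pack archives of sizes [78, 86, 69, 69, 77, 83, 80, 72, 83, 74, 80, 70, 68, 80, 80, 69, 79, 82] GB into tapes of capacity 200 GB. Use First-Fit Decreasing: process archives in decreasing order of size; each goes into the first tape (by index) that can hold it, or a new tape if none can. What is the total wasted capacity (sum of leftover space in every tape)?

421

Sorted descending: 86, 83, 83, 82, 80, 80, 80, 80, 79, 78, 77, 74, 72, 70, 69, 69, 69, 68.
Put 86 GB in tape 1; 114 GB remain.
Put 83 GB in tape 1; 31 GB remain.
Put 83 GB in tape 2; 117 GB remain.
Put 82 GB in tape 2; 35 GB remain.
Put 80 GB in tape 3; 120 GB remain.
Put 80 GB in tape 3; 40 GB remain.
Put 80 GB in tape 4; 120 GB remain.
Put 80 GB in tape 4; 40 GB remain.
Put 79 GB in tape 5; 121 GB remain.
Put 78 GB in tape 5; 43 GB remain.
Put 77 GB in tape 6; 123 GB remain.
Put 74 GB in tape 6; 49 GB remain.
Put 72 GB in tape 7; 128 GB remain.
Put 70 GB in tape 7; 58 GB remain.
Put 69 GB in tape 8; 131 GB remain.
Put 69 GB in tape 8; 62 GB remain.
Put 69 GB in tape 9; 131 GB remain.
Put 68 GB in tape 9; 63 GB remain.
9 tapes × 200 GB = 1800 GB; used 1379 GB; unused 421 GB.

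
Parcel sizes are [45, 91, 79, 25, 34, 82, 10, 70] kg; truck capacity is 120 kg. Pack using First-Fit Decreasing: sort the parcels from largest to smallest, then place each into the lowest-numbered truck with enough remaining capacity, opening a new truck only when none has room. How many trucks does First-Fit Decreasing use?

4

Sorted descending: 91, 82, 79, 70, 45, 34, 25, 10.
Put 91 kg in truck 1; 29 kg remain.
Put 82 kg in truck 2; 38 kg remain.
Put 79 kg in truck 3; 41 kg remain.
Put 70 kg in truck 4; 50 kg remain.
Put 45 kg in truck 4; 5 kg remain.
Put 34 kg in truck 2; 4 kg remain.
Put 25 kg in truck 1; 4 kg remain.
Put 10 kg in truck 3; 31 kg remain.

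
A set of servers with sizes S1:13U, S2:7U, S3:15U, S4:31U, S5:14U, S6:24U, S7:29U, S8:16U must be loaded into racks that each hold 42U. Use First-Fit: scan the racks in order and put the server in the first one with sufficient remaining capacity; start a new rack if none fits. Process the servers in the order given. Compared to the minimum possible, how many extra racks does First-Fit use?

1

First-Fit: [13,7,15] [31] [14,24] [29] [16] → 5 racks.
Total size 149U; any packing needs at least ⌈149/42⌉ = 4 racks.
An optimal packing achieves that bound: [31,7] [29,13] [24,16] [15,14] → 4 racks.
Excess: 5 − 4 = 1.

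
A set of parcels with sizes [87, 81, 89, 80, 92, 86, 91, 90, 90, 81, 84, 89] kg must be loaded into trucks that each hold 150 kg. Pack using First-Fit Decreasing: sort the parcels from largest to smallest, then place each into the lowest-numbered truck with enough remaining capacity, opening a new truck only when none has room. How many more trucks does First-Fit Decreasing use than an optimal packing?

First-Fit Decreasing: [92] [91] [90] [90] [89] [89] [87] [86] [84] [81] [81] [80] → 12 trucks.
12 parcels exceed 75 kg (half the capacity), and no two of those can share a truck, so at least 12 trucks are needed.
So 12 is already optimal.

0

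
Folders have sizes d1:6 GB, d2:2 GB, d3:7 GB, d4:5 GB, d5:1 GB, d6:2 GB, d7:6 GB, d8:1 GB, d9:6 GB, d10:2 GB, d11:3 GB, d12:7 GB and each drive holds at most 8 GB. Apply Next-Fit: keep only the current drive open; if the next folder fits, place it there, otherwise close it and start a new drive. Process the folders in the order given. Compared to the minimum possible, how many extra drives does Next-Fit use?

Next-Fit: [6,2] [7] [5,1,2] [6,1] [6,2] [3] [7] → 7 drives.
Total size 48 GB; any packing needs at least ⌈48/8⌉ = 6 drives.
An optimal packing achieves that bound: [7,1] [7,1] [6,2] [6,2] [6,2] [5,3] → 6 drives.
Excess: 7 − 6 = 1.

1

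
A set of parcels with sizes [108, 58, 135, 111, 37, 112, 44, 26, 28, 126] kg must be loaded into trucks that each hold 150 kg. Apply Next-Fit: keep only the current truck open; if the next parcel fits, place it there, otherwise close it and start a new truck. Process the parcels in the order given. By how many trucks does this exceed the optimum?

Next-Fit: [108] [58] [135] [111,37] [112] [44,26,28] [126] → 7 trucks.
Total size 785 kg; any packing needs at least ⌈785/150⌉ = 6 trucks.
An optimal packing achieves that bound: [135] [126] [112,37] [111,28] [108,26] [58,44] → 6 trucks.
Excess: 7 − 6 = 1.

1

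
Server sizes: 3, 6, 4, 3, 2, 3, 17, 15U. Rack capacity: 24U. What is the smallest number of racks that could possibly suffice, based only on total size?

Total size = 3 + 6 + 4 + 3 + 2 + 3 + 17 + 15 = 53U.
⌈53 / 24⌉ = 3.

3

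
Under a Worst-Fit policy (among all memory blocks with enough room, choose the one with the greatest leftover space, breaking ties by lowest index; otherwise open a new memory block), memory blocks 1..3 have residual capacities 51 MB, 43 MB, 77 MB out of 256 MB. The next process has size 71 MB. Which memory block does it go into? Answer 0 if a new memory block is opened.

Memory blocks with room: memory block 3 (77 MB).
Most room is memory block 3 with 77 MB free.

3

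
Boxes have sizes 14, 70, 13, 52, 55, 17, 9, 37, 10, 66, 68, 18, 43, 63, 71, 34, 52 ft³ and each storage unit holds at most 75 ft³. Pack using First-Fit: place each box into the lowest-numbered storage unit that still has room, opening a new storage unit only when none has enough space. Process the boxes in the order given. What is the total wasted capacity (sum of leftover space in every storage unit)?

133

storage unit 1: place 14 ft³, 61 ft³ left
storage unit 2: place 70 ft³, 5 ft³ left
storage unit 1: place 13 ft³, 48 ft³ left
storage unit 3: place 52 ft³, 23 ft³ left
storage unit 4: place 55 ft³, 20 ft³ left
storage unit 1: place 17 ft³, 31 ft³ left
storage unit 1: place 9 ft³, 22 ft³ left
storage unit 5: place 37 ft³, 38 ft³ left
storage unit 1: place 10 ft³, 12 ft³ left
storage unit 6: place 66 ft³, 9 ft³ left
storage unit 7: place 68 ft³, 7 ft³ left
storage unit 3: place 18 ft³, 5 ft³ left
storage unit 8: place 43 ft³, 32 ft³ left
storage unit 9: place 63 ft³, 12 ft³ left
storage unit 10: place 71 ft³, 4 ft³ left
storage unit 5: place 34 ft³, 4 ft³ left
storage unit 11: place 52 ft³, 23 ft³ left
11 storage units × 75 ft³ = 825 ft³; used 692 ft³; unused 133 ft³.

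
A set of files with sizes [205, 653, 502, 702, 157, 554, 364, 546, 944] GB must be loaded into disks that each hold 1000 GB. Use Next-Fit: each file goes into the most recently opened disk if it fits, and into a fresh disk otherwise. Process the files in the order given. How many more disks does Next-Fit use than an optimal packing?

0

Next-Fit: [205,653] [502] [702,157] [554,364] [546] [944] → 6 disks.
6 files exceed 500 GB (half the capacity), and no two of those can share a disk, so at least 6 disks are needed.
So 6 is already optimal.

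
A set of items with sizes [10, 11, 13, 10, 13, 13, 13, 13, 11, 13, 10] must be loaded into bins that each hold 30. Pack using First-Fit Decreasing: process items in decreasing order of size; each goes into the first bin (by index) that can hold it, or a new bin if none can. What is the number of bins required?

Sorted descending: 13, 13, 13, 13, 13, 13, 11, 11, 10, 10, 10.
bin 1: place 13, 17 left
bin 1: place 13, 4 left
bin 2: place 13, 17 left
bin 2: place 13, 4 left
bin 3: place 13, 17 left
bin 3: place 13, 4 left
bin 4: place 11, 19 left
bin 4: place 11, 8 left
bin 5: place 10, 20 left
bin 5: place 10, 10 left
bin 5: place 10, 0 left
Final bins: [13,13] [13,13] [13,13] [11,11] [10,10,10].

5 bins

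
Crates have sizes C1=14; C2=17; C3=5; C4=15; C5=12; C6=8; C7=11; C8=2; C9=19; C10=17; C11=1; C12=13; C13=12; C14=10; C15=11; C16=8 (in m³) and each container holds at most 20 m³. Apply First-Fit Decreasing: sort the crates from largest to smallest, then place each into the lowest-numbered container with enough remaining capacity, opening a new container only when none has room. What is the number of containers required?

11

Sorted descending: 19, 17, 17, 15, 14, 13, 12, 12, 11, 11, 10, 8, 8, 5, 2, 1.
container 1: place 19 m³, 1 m³ left
container 2: place 17 m³, 3 m³ left
container 3: place 17 m³, 3 m³ left
container 4: place 15 m³, 5 m³ left
container 5: place 14 m³, 6 m³ left
container 6: place 13 m³, 7 m³ left
container 7: place 12 m³, 8 m³ left
container 8: place 12 m³, 8 m³ left
container 9: place 11 m³, 9 m³ left
container 10: place 11 m³, 9 m³ left
container 11: place 10 m³, 10 m³ left
container 7: place 8 m³, 0 m³ left
container 8: place 8 m³, 0 m³ left
container 4: place 5 m³, 0 m³ left
container 2: place 2 m³, 1 m³ left
container 1: place 1 m³, 0 m³ left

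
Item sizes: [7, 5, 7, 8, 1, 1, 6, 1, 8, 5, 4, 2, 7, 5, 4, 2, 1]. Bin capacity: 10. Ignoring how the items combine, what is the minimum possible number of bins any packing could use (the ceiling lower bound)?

8

Total size = 7 + 5 + 7 + 8 + 1 + 1 + 6 + 1 + 8 + 5 + 4 + 2 + 7 + 5 + 4 + 2 + 1 = 74.
⌈74 / 10⌉ = 8.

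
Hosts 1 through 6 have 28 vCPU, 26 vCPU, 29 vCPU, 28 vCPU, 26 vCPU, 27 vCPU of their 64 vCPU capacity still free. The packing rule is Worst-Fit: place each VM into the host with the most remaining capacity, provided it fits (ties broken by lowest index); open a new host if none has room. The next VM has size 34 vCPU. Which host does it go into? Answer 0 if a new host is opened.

No host has ≥ 34 vCPU free, so a new host is opened.

0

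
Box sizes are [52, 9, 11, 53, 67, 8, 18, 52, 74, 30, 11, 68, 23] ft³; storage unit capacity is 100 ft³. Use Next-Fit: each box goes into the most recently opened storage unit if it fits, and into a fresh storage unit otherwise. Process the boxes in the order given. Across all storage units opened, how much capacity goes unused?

224

storage unit 1: place 52 ft³, 48 ft³ left
storage unit 1: place 9 ft³, 39 ft³ left
storage unit 1: place 11 ft³, 28 ft³ left
storage unit 2: place 53 ft³, 47 ft³ left
storage unit 3: place 67 ft³, 33 ft³ left
storage unit 3: place 8 ft³, 25 ft³ left
storage unit 3: place 18 ft³, 7 ft³ left
storage unit 4: place 52 ft³, 48 ft³ left
storage unit 5: place 74 ft³, 26 ft³ left
storage unit 6: place 30 ft³, 70 ft³ left
storage unit 6: place 11 ft³, 59 ft³ left
storage unit 7: place 68 ft³, 32 ft³ left
storage unit 7: place 23 ft³, 9 ft³ left
7 storage units × 100 ft³ = 700 ft³; used 476 ft³; unused 224 ft³.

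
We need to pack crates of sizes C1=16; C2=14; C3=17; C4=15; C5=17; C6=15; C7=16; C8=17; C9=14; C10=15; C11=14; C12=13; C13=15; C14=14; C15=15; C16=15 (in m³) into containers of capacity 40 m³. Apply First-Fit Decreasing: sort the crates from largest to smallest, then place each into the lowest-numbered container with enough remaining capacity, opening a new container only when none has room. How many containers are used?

8

Sorted descending: 17, 17, 17, 16, 16, 15, 15, 15, 15, 15, 15, 14, 14, 14, 14, 13.
container 1: place 17 m³, 23 m³ left
container 1: place 17 m³, 6 m³ left
container 2: place 17 m³, 23 m³ left
container 2: place 16 m³, 7 m³ left
container 3: place 16 m³, 24 m³ left
container 3: place 15 m³, 9 m³ left
container 4: place 15 m³, 25 m³ left
container 4: place 15 m³, 10 m³ left
container 5: place 15 m³, 25 m³ left
container 5: place 15 m³, 10 m³ left
container 6: place 15 m³, 25 m³ left
container 6: place 14 m³, 11 m³ left
container 7: place 14 m³, 26 m³ left
container 7: place 14 m³, 12 m³ left
container 8: place 14 m³, 26 m³ left
container 8: place 13 m³, 13 m³ left
Final containers: [17,17] [17,16] [16,15] [15,15] [15,15] [15,14] [14,14] [14,13].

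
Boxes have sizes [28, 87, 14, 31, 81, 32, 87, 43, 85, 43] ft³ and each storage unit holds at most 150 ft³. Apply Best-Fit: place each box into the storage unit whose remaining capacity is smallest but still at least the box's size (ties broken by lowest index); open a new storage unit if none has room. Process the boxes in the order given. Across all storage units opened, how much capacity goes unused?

69

28 ft³ → storage unit 1 (remaining 122 ft³)
87 ft³ → storage unit 1 (remaining 35 ft³)
14 ft³ → storage unit 1 (remaining 21 ft³)
31 ft³ → storage unit 2 (remaining 119 ft³)
81 ft³ → storage unit 2 (remaining 38 ft³)
32 ft³ → storage unit 2 (remaining 6 ft³)
87 ft³ → storage unit 3 (remaining 63 ft³)
43 ft³ → storage unit 3 (remaining 20 ft³)
85 ft³ → storage unit 4 (remaining 65 ft³)
43 ft³ → storage unit 4 (remaining 22 ft³)
4 storage units × 150 ft³ = 600 ft³; used 531 ft³; unused 69 ft³.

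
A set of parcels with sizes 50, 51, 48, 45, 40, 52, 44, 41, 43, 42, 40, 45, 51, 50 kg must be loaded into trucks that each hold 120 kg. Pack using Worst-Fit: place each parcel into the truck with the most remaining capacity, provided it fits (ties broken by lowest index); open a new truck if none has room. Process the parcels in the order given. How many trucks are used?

7

truck 1: place 50 kg, 70 kg left
truck 1: place 51 kg, 19 kg left
truck 2: place 48 kg, 72 kg left
truck 2: place 45 kg, 27 kg left
truck 3: place 40 kg, 80 kg left
truck 3: place 52 kg, 28 kg left
truck 4: place 44 kg, 76 kg left
truck 4: place 41 kg, 35 kg left
truck 5: place 43 kg, 77 kg left
truck 5: place 42 kg, 35 kg left
truck 6: place 40 kg, 80 kg left
truck 6: place 45 kg, 35 kg left
truck 7: place 51 kg, 69 kg left
truck 7: place 50 kg, 19 kg left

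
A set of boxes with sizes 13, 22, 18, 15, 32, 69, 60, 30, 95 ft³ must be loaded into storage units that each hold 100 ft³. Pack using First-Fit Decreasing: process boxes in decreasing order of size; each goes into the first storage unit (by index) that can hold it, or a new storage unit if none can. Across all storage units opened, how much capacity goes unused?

46

Sorted descending: 95, 69, 60, 32, 30, 22, 18, 15, 13.
95 ft³ → storage unit 1 (remaining 5 ft³)
69 ft³ → storage unit 2 (remaining 31 ft³)
60 ft³ → storage unit 3 (remaining 40 ft³)
32 ft³ → storage unit 3 (remaining 8 ft³)
30 ft³ → storage unit 2 (remaining 1 ft³)
22 ft³ → storage unit 4 (remaining 78 ft³)
18 ft³ → storage unit 4 (remaining 60 ft³)
15 ft³ → storage unit 4 (remaining 45 ft³)
13 ft³ → storage unit 4 (remaining 32 ft³)
4 storage units × 100 ft³ = 400 ft³; used 354 ft³; unused 46 ft³.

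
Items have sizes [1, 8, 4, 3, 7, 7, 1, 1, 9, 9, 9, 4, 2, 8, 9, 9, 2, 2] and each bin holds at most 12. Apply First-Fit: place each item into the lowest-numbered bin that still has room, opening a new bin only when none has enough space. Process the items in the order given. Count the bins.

Put 1 in bin 1; 11 remain.
Put 8 in bin 1; 3 remain.
Put 4 in bin 2; 8 remain.
Put 3 in bin 1; 0 remain.
Put 7 in bin 2; 1 remain.
Put 7 in bin 3; 5 remain.
Put 1 in bin 2; 0 remain.
Put 1 in bin 3; 4 remain.
Put 9 in bin 4; 3 remain.
Put 9 in bin 5; 3 remain.
Put 9 in bin 6; 3 remain.
Put 4 in bin 3; 0 remain.
Put 2 in bin 4; 1 remain.
Put 8 in bin 7; 4 remain.
Put 9 in bin 8; 3 remain.
Put 9 in bin 9; 3 remain.
Put 2 in bin 5; 1 remain.
Put 2 in bin 6; 1 remain.
Final bins: [1,8,3] [4,7,1] [7,1,4] [9,2] [9,2] [9,2] [8] [9] [9].

9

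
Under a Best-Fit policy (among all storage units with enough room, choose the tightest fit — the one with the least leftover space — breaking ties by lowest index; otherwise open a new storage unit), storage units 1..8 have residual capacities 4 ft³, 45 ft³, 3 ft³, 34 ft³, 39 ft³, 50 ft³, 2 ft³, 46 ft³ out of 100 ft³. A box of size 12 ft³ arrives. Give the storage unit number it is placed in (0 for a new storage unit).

4

Storage units with room: storage unit 2 (45 ft³), storage unit 4 (34 ft³), storage unit 5 (39 ft³), storage unit 6 (50 ft³), storage unit 8 (46 ft³).
Tightest fit is storage unit 4 with 34 ft³ free.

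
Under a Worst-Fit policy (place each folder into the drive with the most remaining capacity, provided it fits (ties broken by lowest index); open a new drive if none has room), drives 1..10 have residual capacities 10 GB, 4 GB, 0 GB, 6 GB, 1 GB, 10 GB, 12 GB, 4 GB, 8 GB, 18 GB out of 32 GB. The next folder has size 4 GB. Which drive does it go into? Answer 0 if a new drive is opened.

10

Drives with room: drive 1 (10 GB), drive 2 (4 GB), drive 4 (6 GB), drive 6 (10 GB), drive 7 (12 GB), drive 8 (4 GB), drive 9 (8 GB), drive 10 (18 GB).
Most room is drive 10 with 18 GB free.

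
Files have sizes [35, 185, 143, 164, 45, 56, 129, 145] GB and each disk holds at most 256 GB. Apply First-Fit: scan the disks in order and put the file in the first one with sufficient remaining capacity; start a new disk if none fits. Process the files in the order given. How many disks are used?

Put 35 GB in disk 1; 221 GB remain.
Put 185 GB in disk 1; 36 GB remain.
Put 143 GB in disk 2; 113 GB remain.
Put 164 GB in disk 3; 92 GB remain.
Put 45 GB in disk 2; 68 GB remain.
Put 56 GB in disk 2; 12 GB remain.
Put 129 GB in disk 4; 127 GB remain.
Put 145 GB in disk 5; 111 GB remain.
Final disks: [35,185] [143,45,56] [164] [129] [145].

5 disks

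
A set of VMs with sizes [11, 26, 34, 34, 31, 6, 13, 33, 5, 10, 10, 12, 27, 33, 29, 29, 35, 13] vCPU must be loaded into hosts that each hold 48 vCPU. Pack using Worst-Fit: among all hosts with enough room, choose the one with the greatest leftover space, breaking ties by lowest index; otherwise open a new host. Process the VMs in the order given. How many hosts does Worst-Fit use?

10

11 vCPU → host 1 (remaining 37 vCPU)
26 vCPU → host 1 (remaining 11 vCPU)
34 vCPU → host 2 (remaining 14 vCPU)
34 vCPU → host 3 (remaining 14 vCPU)
31 vCPU → host 4 (remaining 17 vCPU)
6 vCPU → host 4 (remaining 11 vCPU)
13 vCPU → host 2 (remaining 1 vCPU)
33 vCPU → host 5 (remaining 15 vCPU)
5 vCPU → host 5 (remaining 10 vCPU)
10 vCPU → host 3 (remaining 4 vCPU)
10 vCPU → host 1 (remaining 1 vCPU)
12 vCPU → host 6 (remaining 36 vCPU)
27 vCPU → host 6 (remaining 9 vCPU)
33 vCPU → host 7 (remaining 15 vCPU)
29 vCPU → host 8 (remaining 19 vCPU)
29 vCPU → host 9 (remaining 19 vCPU)
35 vCPU → host 10 (remaining 13 vCPU)
13 vCPU → host 8 (remaining 6 vCPU)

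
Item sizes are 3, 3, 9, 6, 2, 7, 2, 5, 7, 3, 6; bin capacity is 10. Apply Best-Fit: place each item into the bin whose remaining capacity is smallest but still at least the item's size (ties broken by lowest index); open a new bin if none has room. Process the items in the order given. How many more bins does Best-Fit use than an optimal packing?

1

Best-Fit: [3,3,2,2] [9] [6] [7,3] [5] [7] [6] → 7 bins.
Total size 53; any packing needs at least ⌈53/10⌉ = 6 bins.
An optimal packing achieves that bound: [9] [7,3] [7,3] [6,3] [6,2,2] [5] → 6 bins.
Excess: 7 − 6 = 1.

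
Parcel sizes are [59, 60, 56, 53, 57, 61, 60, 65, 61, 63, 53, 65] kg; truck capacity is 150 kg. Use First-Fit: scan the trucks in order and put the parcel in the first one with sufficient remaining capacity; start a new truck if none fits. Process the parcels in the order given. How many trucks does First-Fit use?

truck 1: place 59 kg, 91 kg left
truck 1: place 60 kg, 31 kg left
truck 2: place 56 kg, 94 kg left
truck 2: place 53 kg, 41 kg left
truck 3: place 57 kg, 93 kg left
truck 3: place 61 kg, 32 kg left
truck 4: place 60 kg, 90 kg left
truck 4: place 65 kg, 25 kg left
truck 5: place 61 kg, 89 kg left
truck 5: place 63 kg, 26 kg left
truck 6: place 53 kg, 97 kg left
truck 6: place 65 kg, 32 kg left

6 trucks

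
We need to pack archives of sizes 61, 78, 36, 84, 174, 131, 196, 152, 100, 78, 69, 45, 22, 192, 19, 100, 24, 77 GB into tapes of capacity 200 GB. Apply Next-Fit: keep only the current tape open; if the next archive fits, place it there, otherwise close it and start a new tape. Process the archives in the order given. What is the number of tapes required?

11

Put 61 GB in tape 1; 139 GB remain.
Put 78 GB in tape 1; 61 GB remain.
Put 36 GB in tape 1; 25 GB remain.
Put 84 GB in tape 2; 116 GB remain.
Put 174 GB in tape 3; 26 GB remain.
Put 131 GB in tape 4; 69 GB remain.
Put 196 GB in tape 5; 4 GB remain.
Put 152 GB in tape 6; 48 GB remain.
Put 100 GB in tape 7; 100 GB remain.
Put 78 GB in tape 7; 22 GB remain.
Put 69 GB in tape 8; 131 GB remain.
Put 45 GB in tape 8; 86 GB remain.
Put 22 GB in tape 8; 64 GB remain.
Put 192 GB in tape 9; 8 GB remain.
Put 19 GB in tape 10; 181 GB remain.
Put 100 GB in tape 10; 81 GB remain.
Put 24 GB in tape 10; 57 GB remain.
Put 77 GB in tape 11; 123 GB remain.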